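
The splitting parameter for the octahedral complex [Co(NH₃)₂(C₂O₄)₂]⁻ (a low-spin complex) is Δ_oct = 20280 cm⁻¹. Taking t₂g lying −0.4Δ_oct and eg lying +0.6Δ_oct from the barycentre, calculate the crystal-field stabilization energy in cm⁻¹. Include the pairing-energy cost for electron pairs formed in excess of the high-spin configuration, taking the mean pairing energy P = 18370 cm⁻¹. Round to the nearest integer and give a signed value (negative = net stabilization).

Ligand charges: 2×(+0) from NH₃ and 2×(-2) from C₂O₄²⁻ sum to -4; with overall charge -1, Co is +3.
Co³⁺: group 9, so d-count = 9 − 3 = 6.
The d⁶ electrons fill as t₂g⁶ eg⁰.
Orbital CFSE = 6(-0.4) + 0(0.6) = -2.4Δ_oct = -2.4 × 20280 = -48672 cm⁻¹.
Relative to high-spin t₂g⁴ eg² (1 paired), the low-spin configuration has 2 additional pairs, contributing +2 × 18370 = +36740 cm⁻¹.
Combining: -48672 + 36740 = -11932 cm⁻¹.

-11932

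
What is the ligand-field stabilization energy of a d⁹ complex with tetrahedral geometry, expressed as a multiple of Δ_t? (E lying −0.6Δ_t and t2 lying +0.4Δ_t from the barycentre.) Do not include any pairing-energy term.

-0.4 Δ_t

Tetrahedral splitting is small, so the complex is high-spin.
Configuration: e^4 t2^5.
CFSE = 4(-0.6Δ_t) + 5(0.4Δ_t) = -2.4Δ_t + 2.0Δ_t = -0.4Δ_t.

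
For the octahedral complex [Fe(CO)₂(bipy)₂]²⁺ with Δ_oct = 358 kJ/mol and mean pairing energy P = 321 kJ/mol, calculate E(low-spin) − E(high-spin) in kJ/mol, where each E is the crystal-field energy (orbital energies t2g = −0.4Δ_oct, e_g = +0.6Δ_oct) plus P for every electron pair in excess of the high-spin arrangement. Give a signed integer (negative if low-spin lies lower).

Ligand charges: 2×(+0) from CO and 2×(+0) from bipy sum to +0; with overall charge +2, Fe is +2.
Fe is in group 8, so Fe²⁺ is d⁶ (8 − 2 = 6).
High-spin d⁶ fills as t2g^4 e_g^2 with CFSE 4(−0.4) + 2(+0.6) = -0.4Δ_oct = -143 kJ/mol.
For low-spin the configuration is t2g^6 e_g^0: orbital energy -2.4 × 358 = -859 kJ/mol, and 2 additional pairs relative to high-spin add 642 kJ/mol, giving -217 kJ/mol.
E(LS) − E(HS) = -217 − (-143) = -74 kJ/mol.

-74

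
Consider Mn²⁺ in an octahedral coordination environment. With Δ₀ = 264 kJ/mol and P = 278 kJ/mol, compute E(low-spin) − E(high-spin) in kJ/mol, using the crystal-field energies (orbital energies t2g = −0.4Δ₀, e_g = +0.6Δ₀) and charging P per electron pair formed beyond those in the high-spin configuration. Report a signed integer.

28

Group 7 minus oxidation state +2 gives a d⁵ configuration for Mn²⁺.
In the high-spin limit (t2g^3 e_g^2) the orbital term is 0.0Δ₀ = 0 kJ/mol, with no excess pairing.
For low-spin the configuration is t2g^5 e_g^0: orbital energy -2.0 × 264 = -528 kJ/mol, and 2 additional pairs relative to high-spin add 556 kJ/mol, giving 28 kJ/mol.
The difference is 28 − (0) = 28 kJ/mol, so high-spin lies lower.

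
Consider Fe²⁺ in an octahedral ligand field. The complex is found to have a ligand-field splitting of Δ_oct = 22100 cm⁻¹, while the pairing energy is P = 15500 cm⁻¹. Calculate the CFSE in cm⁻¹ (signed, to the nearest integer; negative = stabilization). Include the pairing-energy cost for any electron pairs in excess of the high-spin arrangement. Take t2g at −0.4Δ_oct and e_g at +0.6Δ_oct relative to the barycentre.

Group 8 minus oxidation state +2 gives a d⁶ configuration for Fe²⁺.
Since Δ_oct = 22100 cm⁻¹ > P = 15500 cm⁻¹, the complex adopts the low-spin configuration.
Configuration: t2g^6 e_g^0.
Orbital CFSE = -2.4Δ_oct = -2.4 × 22100 = -53040 cm⁻¹.
Excess pairs vs high-spin: 3 − 1 = 2; pairing cost = +31000 cm⁻¹.
Net CFSE = -53040 + 31000 = -22040 cm⁻¹.

-22040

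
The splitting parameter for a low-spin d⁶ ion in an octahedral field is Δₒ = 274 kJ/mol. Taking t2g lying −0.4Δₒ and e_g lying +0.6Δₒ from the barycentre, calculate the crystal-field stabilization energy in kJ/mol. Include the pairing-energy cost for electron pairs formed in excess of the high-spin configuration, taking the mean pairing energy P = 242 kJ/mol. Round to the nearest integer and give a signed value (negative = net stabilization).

Configuration: t2g^6 e_g^0.
Orbital CFSE = 6(-0.4) + 0(0.6) = -2.4Δₒ = -2.4 × 274 = -658 kJ/mol.
High-spin d⁶ would be t2g^4 e_g^2 with 1 pair; low-spin has 3, so 2 excess pairs cost +2P = +484 kJ/mol.
Overall CFSE = -658 + 484 = -174 kJ/mol.

-174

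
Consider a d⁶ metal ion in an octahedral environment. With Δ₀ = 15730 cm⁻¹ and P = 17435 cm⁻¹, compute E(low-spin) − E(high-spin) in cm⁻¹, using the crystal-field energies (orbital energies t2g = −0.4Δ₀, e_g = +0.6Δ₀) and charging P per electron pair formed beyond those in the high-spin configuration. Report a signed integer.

3410

In the high-spin limit (t2g^4 e_g^2) the orbital term is -0.4Δ₀ = -6292 cm⁻¹, with no excess pairing.
For low-spin the configuration is t2g^6 e_g^0: orbital energy -2.4 × 15730 = -37752 cm⁻¹, and 2 additional pairs relative to high-spin add 34870 cm⁻¹, giving -2882 cm⁻¹.
The difference is -2882 − (-6292) = 3410 cm⁻¹, so high-spin lies lower.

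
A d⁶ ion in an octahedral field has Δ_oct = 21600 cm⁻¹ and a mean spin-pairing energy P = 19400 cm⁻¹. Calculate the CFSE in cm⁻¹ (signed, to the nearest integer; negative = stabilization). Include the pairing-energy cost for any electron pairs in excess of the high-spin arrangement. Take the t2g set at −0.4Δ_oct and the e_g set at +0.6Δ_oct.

With Δ_oct > P the complex is low-spin.
Filling d⁶ accordingly: t2g^6 e_g^0.
Orbital CFSE = -2.4Δ_oct = -2.4 × 21600 = -51840 cm⁻¹.
Excess pairs vs high-spin: 3 − 1 = 2; pairing cost = +38800 cm⁻¹.
Net CFSE = -51840 + 38800 = -13040 cm⁻¹.

-13040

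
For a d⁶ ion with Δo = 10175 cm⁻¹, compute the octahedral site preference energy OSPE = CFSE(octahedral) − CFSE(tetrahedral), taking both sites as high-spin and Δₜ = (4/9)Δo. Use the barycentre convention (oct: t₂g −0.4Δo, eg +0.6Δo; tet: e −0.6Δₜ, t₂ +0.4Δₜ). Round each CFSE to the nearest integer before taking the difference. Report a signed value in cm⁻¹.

-1357

Octahedral high-spin t2g^4 e_g^2: CFSE = -0.4 × 10175 = -4070 cm⁻¹.
Tetrahedral: e^3 t2^3, CFSE = 3(−0.6) + 3(+0.4) = -0.6Δₜ = -0.6 × (4/9) × 10175 = -2713 cm⁻¹.
Subtracting, OSPE = -4070 − (-2713) = -1357 cm⁻¹.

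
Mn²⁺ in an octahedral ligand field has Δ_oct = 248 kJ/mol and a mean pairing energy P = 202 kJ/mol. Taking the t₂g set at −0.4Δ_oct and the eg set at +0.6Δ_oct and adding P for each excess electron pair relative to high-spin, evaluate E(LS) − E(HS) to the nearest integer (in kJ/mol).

-92

Mn²⁺: group 7, so d-count = 7 − 2 = 5.
High-spin: t₂g³ eg², CFSE = 0.0Δ_oct = 0 kJ/mol.
For low-spin the configuration is t₂g⁵ eg⁰: orbital energy -2.0 × 248 = -496 kJ/mol, and 2 additional pairs relative to high-spin add 404 kJ/mol, giving -92 kJ/mol.
E(LS) − E(HS) = -92 − (0) = -92 kJ/mol.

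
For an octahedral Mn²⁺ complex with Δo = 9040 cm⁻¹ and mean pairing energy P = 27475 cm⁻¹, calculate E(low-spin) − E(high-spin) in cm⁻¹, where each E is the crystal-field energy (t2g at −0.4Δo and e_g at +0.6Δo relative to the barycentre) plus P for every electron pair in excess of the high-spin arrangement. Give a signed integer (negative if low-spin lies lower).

Mn sits in group 7; removing 2 electrons leaves Mn²⁺ with 7 − 2 = 5 d electrons.
High-spin: t2g^3 e_g^2, CFSE = 0.0Δo = 0 cm⁻¹.
For low-spin the configuration is t2g^5 e_g^0: orbital energy -2.0 × 9040 = -18080 cm⁻¹, and 2 additional pairs relative to high-spin add 54950 cm⁻¹, giving 36870 cm⁻¹.
The difference is 36870 − (0) = 36870 cm⁻¹, so high-spin lies lower.

36870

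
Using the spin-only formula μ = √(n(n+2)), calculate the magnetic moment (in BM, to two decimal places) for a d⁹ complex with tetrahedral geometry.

1.73 BM

Tetrahedral fields are weak (Δₜ ≈ 4/9 Δₒ), so electrons fill high-spin.
Configuration: e⁴ t₂⁵ → 1 unpaired electron.
μ(spin-only) = √[1(1+2)] = √3 ≈ 1.73 BM.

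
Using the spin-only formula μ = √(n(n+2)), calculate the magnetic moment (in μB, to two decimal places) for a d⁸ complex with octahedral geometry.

For octahedral d⁸ the high- and low-spin configurations coincide.
Configuration: t₂g⁶ eg² → 2 unpaired electrons.
μ(spin-only) = √[2(2+2)] = √8 ≈ 2.83 μB.

2.83 μB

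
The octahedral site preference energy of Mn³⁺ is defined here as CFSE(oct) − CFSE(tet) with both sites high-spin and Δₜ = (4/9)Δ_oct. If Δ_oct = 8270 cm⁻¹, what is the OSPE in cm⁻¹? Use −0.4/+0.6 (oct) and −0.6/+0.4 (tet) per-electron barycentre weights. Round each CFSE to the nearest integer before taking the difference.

-3492

Mn is in group 7, so Mn³⁺ is d⁴ (7 − 3 = 4).
In an octahedral site d⁴ (HS) is t2g^3 e_g^1, giving CFSE(oct) = -0.6Δ_oct = -4962 cm⁻¹.
In a tetrahedral site the filling is e^2 t2^2: CFSE(tet) = -0.4Δₜ = -0.4 × (4/9)(8270) = -1470 cm⁻¹.
OSPE = -4962 − (-1470) = -3492 cm⁻¹.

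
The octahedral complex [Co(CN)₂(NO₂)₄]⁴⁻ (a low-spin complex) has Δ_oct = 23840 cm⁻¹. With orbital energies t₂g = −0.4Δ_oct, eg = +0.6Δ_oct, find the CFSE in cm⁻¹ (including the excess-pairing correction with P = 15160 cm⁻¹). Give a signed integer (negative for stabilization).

-27752

Ligand charges: 2×(-1) from CN⁻ and 4×(-1) from NO₂⁻ sum to -6; with overall charge -4, Co is +2.
Co²⁺: group 9, so d-count = 9 − 2 = 7.
The d⁷ electrons fill as t₂g⁶ eg¹.
CFSE(orbital) = 6×(-0.4Δ_oct) + 1×(0.6Δ_oct) = -1.8Δ_oct; with Δ_oct = 23840 cm⁻¹ that is -42912 cm⁻¹.
Pairing penalty: 3 pairs vs 2 in the high-spin reference → 1 extra × P = 15160 cm⁻¹.
Overall CFSE = -42912 + 15160 = -27752 cm⁻¹.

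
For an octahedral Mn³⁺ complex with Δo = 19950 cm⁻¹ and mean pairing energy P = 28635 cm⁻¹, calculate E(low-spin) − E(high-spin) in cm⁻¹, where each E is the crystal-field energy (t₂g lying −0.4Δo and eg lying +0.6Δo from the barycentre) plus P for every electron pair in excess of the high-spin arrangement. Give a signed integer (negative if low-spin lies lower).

Mn is in group 7, so Mn³⁺ is d⁴ (7 − 3 = 4).
High-spin d⁴ fills as t₂g³ eg¹ with CFSE 3(−0.4) + 1(+0.6) = -0.6Δo = -11970 cm⁻¹.
For low-spin the configuration is t₂g⁴ eg⁰: orbital energy -1.6 × 19950 = -31920 cm⁻¹, and 1 additional pair relative to high-spin adds 28635 cm⁻¹, giving -3285 cm⁻¹.
The difference is -3285 − (-11970) = 8685 cm⁻¹, so high-spin lies lower.

8685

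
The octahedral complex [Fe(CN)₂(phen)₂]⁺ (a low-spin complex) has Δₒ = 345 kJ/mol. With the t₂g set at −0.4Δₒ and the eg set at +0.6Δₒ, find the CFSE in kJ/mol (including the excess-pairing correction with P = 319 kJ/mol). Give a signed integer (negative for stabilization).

Ligand charges: 2×(-1) from CN⁻ and 2×(+0) from phen sum to -2; with overall charge +1, Fe is +3.
Fe³⁺: group 8, so d-count = 8 − 3 = 5.
Electron filling gives t₂g⁵ eg⁰.
CFSE(orbital) = 5×(-0.4Δₒ) + 0×(0.6Δₒ) = -2.0Δₒ; with Δₒ = 345 kJ/mol that is -690 kJ/mol.
High-spin d⁵ would be t₂g³ eg² with 0 pairs; low-spin has 2, so 2 excess pairs cost +2P = +638 kJ/mol.
Net CFSE = -690 + 638 = -52 kJ/mol.

-52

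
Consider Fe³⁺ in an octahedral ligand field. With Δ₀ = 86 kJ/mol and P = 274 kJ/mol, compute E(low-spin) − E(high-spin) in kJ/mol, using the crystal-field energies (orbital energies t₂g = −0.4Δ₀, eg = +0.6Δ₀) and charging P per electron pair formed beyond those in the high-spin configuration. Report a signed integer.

376

Group 8 minus oxidation state +3 gives a d⁵ configuration for Fe³⁺.
High-spin d⁵ fills as t₂g³ eg² with CFSE 3(−0.4) + 2(+0.6) = 0.0Δ₀ = 0 kJ/mol.
Low-spin t₂g⁵ eg⁰ gives -2.0Δ₀ = -172 kJ/mol, but forming 2 extra pairs costs 2P = 548 kJ/mol, so E(LS) = -172 + 548 = 376 kJ/mol.
E(LS) − E(HS) = 376 − (0) = 376 kJ/mol.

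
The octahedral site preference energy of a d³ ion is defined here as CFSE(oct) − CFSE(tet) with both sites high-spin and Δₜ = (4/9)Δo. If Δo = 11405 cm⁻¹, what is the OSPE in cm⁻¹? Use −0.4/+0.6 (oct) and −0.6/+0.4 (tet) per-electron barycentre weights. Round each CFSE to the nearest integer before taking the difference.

-9631

Octahedral high-spin t2g^3 e_g^0: CFSE = -1.2 × 11405 = -13686 cm⁻¹.
In a tetrahedral site the filling is e^2 t2^1: CFSE(tet) = -0.8Δₜ = -0.8 × (4/9)(11405) = -4055 cm⁻¹.
OSPE = -13686 − (-4055) = -9631 cm⁻¹.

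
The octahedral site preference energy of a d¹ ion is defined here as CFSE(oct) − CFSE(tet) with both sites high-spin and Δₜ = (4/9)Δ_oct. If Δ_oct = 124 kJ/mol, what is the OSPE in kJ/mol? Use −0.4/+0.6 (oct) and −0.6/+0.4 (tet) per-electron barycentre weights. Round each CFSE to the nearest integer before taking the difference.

-17

Octahedral high-spin t₂g¹ eg⁰: CFSE = -0.4 × 124 = -50 kJ/mol.
Tetrahedral: e¹ t₂⁰, CFSE = 1(−0.6) + 0(+0.4) = -0.6Δₜ = -0.6 × (4/9) × 124 = -33 kJ/mol.
OSPE = CFSE(oct) − CFSE(tet) = -50 − (-33) = -17 kJ/mol.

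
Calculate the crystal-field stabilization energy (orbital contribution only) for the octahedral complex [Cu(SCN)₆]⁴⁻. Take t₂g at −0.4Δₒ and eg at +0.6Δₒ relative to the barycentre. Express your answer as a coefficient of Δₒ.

Each SCN⁻ contributes -1; 6 × (-1) = -6. With overall charge -4, Cu is in the +2 oxidation state.
Cu²⁺: group 11, so d-count = 11 − 2 = 9.
For octahedral d⁹ the high- and low-spin configurations coincide.
Configuration: t₂g⁶ eg³.
CFSE = 6(-0.4Δₒ) + 3(0.6Δₒ) = -2.4Δₒ + 1.8Δₒ = -0.6Δₒ.

-0.6 Δₒ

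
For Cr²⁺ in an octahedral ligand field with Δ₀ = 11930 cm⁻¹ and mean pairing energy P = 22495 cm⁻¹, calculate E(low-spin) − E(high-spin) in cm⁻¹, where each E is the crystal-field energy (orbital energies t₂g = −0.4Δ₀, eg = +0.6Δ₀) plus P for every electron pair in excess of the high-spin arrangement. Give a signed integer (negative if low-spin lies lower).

10565

Cr is in group 6, so Cr²⁺ is d⁴ (6 − 2 = 4).
High-spin d⁴ fills as t₂g³ eg¹ with CFSE 3(−0.4) + 1(+0.6) = -0.6Δ₀ = -7158 cm⁻¹.
Low-spin t₂g⁴ eg⁰ gives -1.6Δ₀ = -19088 cm⁻¹, but forming 1 extra pair costs 1P = 22495 cm⁻¹, so E(LS) = -19088 + 22495 = 3407 cm⁻¹.
Thus E(LS) − E(HS) = 10565 cm⁻¹.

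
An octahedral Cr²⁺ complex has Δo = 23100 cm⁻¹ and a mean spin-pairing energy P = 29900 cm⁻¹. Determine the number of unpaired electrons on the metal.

4

Group 6 minus oxidation state +2 gives a d⁴ configuration for Cr²⁺.
Here Δo < P (23100 < 29900), so the high-spin state is favoured.
Configuration: t₂g³ eg¹.
Unpaired electrons: 4.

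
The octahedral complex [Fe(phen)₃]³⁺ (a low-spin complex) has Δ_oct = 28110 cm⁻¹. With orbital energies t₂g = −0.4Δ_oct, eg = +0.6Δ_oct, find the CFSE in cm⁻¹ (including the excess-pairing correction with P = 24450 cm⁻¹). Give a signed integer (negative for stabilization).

phen is neutral, so the +3 overall charge sits on Fe: oxidation state +3.
Fe³⁺: group 8, so d-count = 8 − 3 = 5.
Electron filling gives t₂g⁵ eg⁰.
Orbital CFSE = 5(-0.4) + 0(0.6) = -2.0Δ_oct = -2.0 × 28110 = -56220 cm⁻¹.
High-spin d⁵ would be t₂g³ eg² with 0 pairs; low-spin has 2, so 2 excess pairs cost +2P = +48900 cm⁻¹.
Combining: -56220 + 48900 = -7320 cm⁻¹.

-7320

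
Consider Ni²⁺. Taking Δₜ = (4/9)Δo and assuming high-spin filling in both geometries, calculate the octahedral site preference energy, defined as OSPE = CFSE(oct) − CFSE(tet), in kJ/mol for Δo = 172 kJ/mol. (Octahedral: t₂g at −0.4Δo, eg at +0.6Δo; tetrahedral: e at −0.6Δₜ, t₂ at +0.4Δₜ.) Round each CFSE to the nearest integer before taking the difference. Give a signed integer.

Ni is in group 10, so Ni²⁺ is d⁸ (10 − 2 = 8).
Octahedral high-spin t2g^6 e_g^2: CFSE = -1.2 × 172 = -206 kJ/mol.
Tetrahedral e^4 t2^4 gives -0.8Δₜ = -0.8 × (4/9) × 172 = -61 kJ/mol.
OSPE = CFSE(oct) − CFSE(tet) = -206 − (-61) = -145 kJ/mol.

-145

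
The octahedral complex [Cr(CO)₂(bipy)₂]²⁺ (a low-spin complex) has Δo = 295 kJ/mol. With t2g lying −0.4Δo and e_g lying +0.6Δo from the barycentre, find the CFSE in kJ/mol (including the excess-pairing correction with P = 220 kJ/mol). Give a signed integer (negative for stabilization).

Ligand charges: 2×(+0) from CO and 2×(+0) from bipy sum to +0; with overall charge +2, Cr is +2.
Group 6 minus oxidation state +2 gives a d⁴ configuration for Cr²⁺.
The d⁴ electrons fill as t2g^4 e_g^0.
The orbital stabilization is -1.6Δo = -1.6 × 295 = -472 kJ/mol.
Relative to high-spin t2g^3 e_g^1 (0 paired), the low-spin configuration has 1 additional pair, contributing +1 × 220 = +220 kJ/mol.
Overall CFSE = -472 + 220 = -252 kJ/mol.

-252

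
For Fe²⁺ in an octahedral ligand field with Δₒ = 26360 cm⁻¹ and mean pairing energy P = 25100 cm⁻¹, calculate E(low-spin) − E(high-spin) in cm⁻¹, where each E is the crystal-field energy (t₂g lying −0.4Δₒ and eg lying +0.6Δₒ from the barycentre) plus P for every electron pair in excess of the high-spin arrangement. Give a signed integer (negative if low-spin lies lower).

-2520

Fe²⁺: group 8, so d-count = 8 − 2 = 6.
High-spin: t₂g⁴ eg², CFSE = -0.4Δₒ = -10544 cm⁻¹.
For low-spin the configuration is t₂g⁶ eg⁰: orbital energy -2.4 × 26360 = -63264 cm⁻¹, and 2 additional pairs relative to high-spin add 50200 cm⁻¹, giving -13064 cm⁻¹.
E(LS) − E(HS) = -13064 − (-10544) = -2520 cm⁻¹.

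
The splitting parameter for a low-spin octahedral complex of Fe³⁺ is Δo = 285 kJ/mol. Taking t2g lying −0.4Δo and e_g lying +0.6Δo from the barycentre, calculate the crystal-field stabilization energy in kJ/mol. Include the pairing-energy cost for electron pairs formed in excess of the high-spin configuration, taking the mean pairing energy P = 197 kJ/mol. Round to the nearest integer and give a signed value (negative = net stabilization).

Fe³⁺: group 8, so d-count = 8 − 3 = 5.
The d⁵ electrons fill as t2g^5 e_g^0.
CFSE(orbital) = 5×(-0.4Δo) + 0×(0.6Δo) = -2.0Δo; with Δo = 285 kJ/mol that is -570 kJ/mol.
Relative to high-spin t2g^3 e_g^2 (0 paired), the low-spin configuration has 2 additional pairs, contributing +2 × 197 = +394 kJ/mol.
Net CFSE = -570 + 394 = -176 kJ/mol.

-176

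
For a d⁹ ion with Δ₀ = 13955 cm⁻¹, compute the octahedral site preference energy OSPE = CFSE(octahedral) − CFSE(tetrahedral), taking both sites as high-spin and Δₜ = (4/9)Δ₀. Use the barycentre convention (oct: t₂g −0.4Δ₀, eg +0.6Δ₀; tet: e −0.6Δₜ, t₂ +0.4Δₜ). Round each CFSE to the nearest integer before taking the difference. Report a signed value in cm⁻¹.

-5892

In an octahedral site d⁹ (HS) is t2g^6 e_g^3, giving CFSE(oct) = -0.6Δ₀ = -8373 cm⁻¹.
Tetrahedral: e^4 t2^5, CFSE = 4(−0.6) + 5(+0.4) = -0.4Δₜ = -0.4 × (4/9) × 13955 = -2481 cm⁻¹.
OSPE = -8373 − (-2481) = -5892 cm⁻¹.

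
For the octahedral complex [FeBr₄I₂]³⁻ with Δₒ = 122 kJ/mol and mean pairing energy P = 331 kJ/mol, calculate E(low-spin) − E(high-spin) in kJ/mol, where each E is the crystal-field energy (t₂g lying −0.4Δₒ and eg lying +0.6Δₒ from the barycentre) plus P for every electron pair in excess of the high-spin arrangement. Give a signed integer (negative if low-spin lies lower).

Ligand charges: 4×(-1) from Br⁻ and 2×(-1) from I⁻ sum to -6; with overall charge -3, Fe is +3.
Fe sits in group 8; removing 3 electrons leaves Fe³⁺ with 8 − 3 = 5 d electrons.
High-spin d⁵ fills as t₂g³ eg² with CFSE 3(−0.4) + 2(+0.6) = 0.0Δₒ = 0 kJ/mol.
For low-spin the configuration is t₂g⁵ eg⁰: orbital energy -2.0 × 122 = -244 kJ/mol, and 2 additional pairs relative to high-spin add 662 kJ/mol, giving 418 kJ/mol.
E(LS) − E(HS) = 418 − (0) = 418 kJ/mol.

418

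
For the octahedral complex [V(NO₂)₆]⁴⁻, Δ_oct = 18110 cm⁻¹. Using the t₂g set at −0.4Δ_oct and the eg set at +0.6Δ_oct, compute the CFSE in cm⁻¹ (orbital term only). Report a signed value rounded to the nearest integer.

-21732

Each NO₂⁻ contributes -1; 6 × (-1) = -6. With overall charge -4, V is in the +2 oxidation state.
V is in group 5, so V²⁺ is d³ (5 − 2 = 3).
Electron filling gives t₂g³ eg⁰.
Orbital CFSE = 3(-0.4) + 0(0.6) = -1.2Δ_oct = -1.2 × 18110 = -21732 cm⁻¹.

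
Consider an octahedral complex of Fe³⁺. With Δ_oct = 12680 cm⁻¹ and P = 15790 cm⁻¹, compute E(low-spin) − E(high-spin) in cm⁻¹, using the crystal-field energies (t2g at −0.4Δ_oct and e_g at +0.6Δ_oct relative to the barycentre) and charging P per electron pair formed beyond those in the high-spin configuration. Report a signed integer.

Fe sits in group 8; removing 3 electrons leaves Fe³⁺ with 8 − 3 = 5 d electrons.
High-spin: t2g^3 e_g^2, CFSE = 0.0Δ_oct = 0 cm⁻¹.
For low-spin the configuration is t2g^5 e_g^0: orbital energy -2.0 × 12680 = -25360 cm⁻¹, and 2 additional pairs relative to high-spin add 31580 cm⁻¹, giving 6220 cm⁻¹.
The difference is 6220 − (0) = 6220 cm⁻¹, so high-spin lies lower.

6220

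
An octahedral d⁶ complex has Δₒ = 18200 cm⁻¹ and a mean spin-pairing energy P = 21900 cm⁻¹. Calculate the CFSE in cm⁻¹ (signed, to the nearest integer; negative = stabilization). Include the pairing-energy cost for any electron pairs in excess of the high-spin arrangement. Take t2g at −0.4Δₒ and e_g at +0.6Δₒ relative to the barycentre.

-7280

Here Δₒ < P (18200 < 21900), so the high-spin state is favoured.
Filling d⁶ accordingly: t2g^4 e_g^2.
Orbital CFSE = -0.4Δₒ = -0.4 × 18200 = -7280 cm⁻¹.
High-spin has no excess pairs, so no pairing correction applies.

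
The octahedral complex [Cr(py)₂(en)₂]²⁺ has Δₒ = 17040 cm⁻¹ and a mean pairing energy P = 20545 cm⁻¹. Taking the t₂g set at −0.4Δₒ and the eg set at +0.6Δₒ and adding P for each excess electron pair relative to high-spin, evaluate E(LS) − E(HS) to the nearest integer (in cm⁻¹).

3505

Ligand charges: 2×(+0) from py and 2×(+0) from en sum to +0; with overall charge +2, Cr is +2.
Cr is in group 6, so Cr²⁺ is d⁴ (6 − 2 = 4).
In the high-spin limit (t₂g³ eg¹) the orbital term is -0.6Δₒ = -10224 cm⁻¹, with no excess pairing.
Low-spin: t₂g⁴ eg⁰, orbital CFSE = -1.6Δₒ = -27264 cm⁻¹; plus 1 excess pair × P = +20545 cm⁻¹; total -6719 cm⁻¹.
The difference is -6719 − (-10224) = 3505 cm⁻¹, so high-spin lies lower.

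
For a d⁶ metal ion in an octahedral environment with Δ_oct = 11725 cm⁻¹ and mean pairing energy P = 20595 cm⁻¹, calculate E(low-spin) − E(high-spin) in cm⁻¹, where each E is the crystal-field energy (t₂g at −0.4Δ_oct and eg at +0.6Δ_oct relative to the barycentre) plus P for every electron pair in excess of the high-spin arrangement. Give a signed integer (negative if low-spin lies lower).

17740

High-spin d⁶ fills as t₂g⁴ eg² with CFSE 4(−0.4) + 2(+0.6) = -0.4Δ_oct = -4690 cm⁻¹.
Low-spin t₂g⁶ eg⁰ gives -2.4Δ_oct = -28140 cm⁻¹, but forming 2 extra pairs costs 2P = 41190 cm⁻¹, so E(LS) = -28140 + 41190 = 13050 cm⁻¹.
Thus E(LS) − E(HS) = 17740 cm⁻¹.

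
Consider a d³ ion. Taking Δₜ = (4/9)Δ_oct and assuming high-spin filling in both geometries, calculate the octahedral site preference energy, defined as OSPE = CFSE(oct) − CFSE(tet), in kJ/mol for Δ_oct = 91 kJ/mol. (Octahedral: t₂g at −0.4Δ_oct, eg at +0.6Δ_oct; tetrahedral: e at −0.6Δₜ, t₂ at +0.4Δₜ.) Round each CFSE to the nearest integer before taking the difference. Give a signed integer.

Octahedral (high-spin): t2g^3 e_g^0, CFSE = 3(−0.4) + 0(+0.6) = -1.2Δ_oct = -1.2 × 91 = -109 kJ/mol.
Tetrahedral e^2 t2^1 gives -0.8Δₜ = -0.8 × (4/9) × 91 = -32 kJ/mol.
Subtracting, OSPE = -109 − (-32) = -77 kJ/mol.

-77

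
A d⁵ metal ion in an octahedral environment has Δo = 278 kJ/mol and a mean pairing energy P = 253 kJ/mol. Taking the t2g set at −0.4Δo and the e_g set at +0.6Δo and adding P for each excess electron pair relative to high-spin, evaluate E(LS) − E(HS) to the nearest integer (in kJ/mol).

High-spin d⁵ fills as t2g^3 e_g^2 with CFSE 3(−0.4) + 2(+0.6) = 0.0Δo = 0 kJ/mol.
Low-spin t2g^5 e_g^0 gives -2.0Δo = -556 kJ/mol, but forming 2 extra pairs costs 2P = 506 kJ/mol, so E(LS) = -556 + 506 = -50 kJ/mol.
Thus E(LS) − E(HS) = -50 kJ/mol.

-50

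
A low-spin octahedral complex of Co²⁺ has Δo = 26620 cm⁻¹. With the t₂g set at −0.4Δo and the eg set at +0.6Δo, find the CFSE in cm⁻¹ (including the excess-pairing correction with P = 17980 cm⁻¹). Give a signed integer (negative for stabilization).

Group 9 minus oxidation state +2 gives a d⁷ configuration for Co²⁺.
The d⁷ electrons fill as t₂g⁶ eg¹.
The orbital stabilization is -1.8Δo = -1.8 × 26620 = -47916 cm⁻¹.
Relative to high-spin t₂g⁵ eg² (2 paired), the low-spin configuration has 1 additional pair, contributing +1 × 17980 = +17980 cm⁻¹.
Net CFSE = -47916 + 17980 = -29936 cm⁻¹.

-29936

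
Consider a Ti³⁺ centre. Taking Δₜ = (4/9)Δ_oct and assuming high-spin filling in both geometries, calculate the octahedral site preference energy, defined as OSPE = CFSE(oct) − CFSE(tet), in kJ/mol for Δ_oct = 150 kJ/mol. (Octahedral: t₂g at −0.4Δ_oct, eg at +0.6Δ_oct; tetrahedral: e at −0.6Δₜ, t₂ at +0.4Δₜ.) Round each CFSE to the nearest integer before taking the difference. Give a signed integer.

-20

Group 4 minus oxidation state +3 gives a d¹ configuration for Ti³⁺.
In an octahedral site d¹ (HS) is t₂g¹ eg⁰, giving CFSE(oct) = -0.4Δ_oct = -60 kJ/mol.
Tetrahedral e¹ t₂⁰ gives -0.6Δₜ = -0.6 × (4/9) × 150 = -40 kJ/mol.
Subtracting, OSPE = -60 − (-40) = -20 kJ/mol.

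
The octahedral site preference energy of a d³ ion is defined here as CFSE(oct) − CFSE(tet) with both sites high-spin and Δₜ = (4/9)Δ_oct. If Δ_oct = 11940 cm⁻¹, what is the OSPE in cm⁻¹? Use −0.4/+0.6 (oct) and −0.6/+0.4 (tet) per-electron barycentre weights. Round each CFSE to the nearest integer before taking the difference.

-10083

Octahedral high-spin t₂g³ eg⁰: CFSE = -1.2 × 11940 = -14328 cm⁻¹.
Tetrahedral: e² t₂¹, CFSE = 2(−0.6) + 1(+0.4) = -0.8Δₜ = -0.8 × (4/9) × 11940 = -4245 cm⁻¹.
OSPE = -14328 − (-4245) = -10083 cm⁻¹.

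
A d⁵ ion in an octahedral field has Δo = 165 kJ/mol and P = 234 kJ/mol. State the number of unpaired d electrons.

Here Δo < P (165 < 234), so the high-spin state is favoured.
Filling d⁵ accordingly: t2g^3 e_g^2.
Unpaired electrons: 5.

5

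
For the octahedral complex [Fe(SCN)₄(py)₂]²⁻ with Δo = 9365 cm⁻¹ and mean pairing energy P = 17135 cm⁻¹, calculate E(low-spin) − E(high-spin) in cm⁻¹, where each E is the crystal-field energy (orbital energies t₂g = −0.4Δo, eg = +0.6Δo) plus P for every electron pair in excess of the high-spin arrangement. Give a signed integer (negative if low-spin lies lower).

15540

Ligand charges: 4×(-1) from SCN⁻ and 2×(+0) from py sum to -4; with overall charge -2, Fe is +2.
Fe is in group 8, so Fe²⁺ is d⁶ (8 − 2 = 6).
In the high-spin limit (t₂g⁴ eg²) the orbital term is -0.4Δo = -3746 cm⁻¹, with no excess pairing.
Low-spin t₂g⁶ eg⁰ gives -2.4Δo = -22476 cm⁻¹, but forming 2 extra pairs costs 2P = 34270 cm⁻¹, so E(LS) = -22476 + 34270 = 11794 cm⁻¹.
E(LS) − E(HS) = 11794 − (-3746) = 15540 cm⁻¹.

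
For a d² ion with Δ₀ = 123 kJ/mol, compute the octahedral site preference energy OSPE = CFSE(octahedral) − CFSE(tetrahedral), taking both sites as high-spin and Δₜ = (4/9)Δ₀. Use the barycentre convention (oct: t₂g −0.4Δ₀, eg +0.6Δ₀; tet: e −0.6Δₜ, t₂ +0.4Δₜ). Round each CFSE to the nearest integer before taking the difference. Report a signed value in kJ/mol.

-32

Octahedral high-spin t2g^2 e_g^0: CFSE = -0.8 × 123 = -98 kJ/mol.
Tetrahedral: e^2 t2^0, CFSE = 2(−0.6) + 0(+0.4) = -1.2Δₜ = -1.2 × (4/9) × 123 = -66 kJ/mol.
OSPE = -98 − (-66) = -32 kJ/mol.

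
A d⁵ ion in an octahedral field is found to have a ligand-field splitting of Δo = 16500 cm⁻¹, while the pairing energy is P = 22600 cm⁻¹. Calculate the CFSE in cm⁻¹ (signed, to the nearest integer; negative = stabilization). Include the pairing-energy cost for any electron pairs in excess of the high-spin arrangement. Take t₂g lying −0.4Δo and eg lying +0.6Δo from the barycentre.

Here Δo < P (16500 < 22600), so the high-spin state is favoured.
That gives t₂g³ eg².
Orbital CFSE = 0.0Δo = 0.0 × 16500 = 0 cm⁻¹.
High-spin has no excess pairs, so no pairing correction applies.

0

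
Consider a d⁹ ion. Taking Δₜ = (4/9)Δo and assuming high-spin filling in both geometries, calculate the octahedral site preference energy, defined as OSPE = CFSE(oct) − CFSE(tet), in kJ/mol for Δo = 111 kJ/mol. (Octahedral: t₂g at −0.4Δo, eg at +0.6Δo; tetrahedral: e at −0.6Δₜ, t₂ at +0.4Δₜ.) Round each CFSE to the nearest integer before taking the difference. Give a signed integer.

Octahedral (high-spin): t₂g⁶ eg³, CFSE = 6(−0.4) + 3(+0.6) = -0.6Δo = -0.6 × 111 = -67 kJ/mol.
Tetrahedral e⁴ t₂⁵ gives -0.4Δₜ = -0.4 × (4/9) × 111 = -20 kJ/mol.
OSPE = CFSE(oct) − CFSE(tet) = -67 − (-20) = -47 kJ/mol.

-47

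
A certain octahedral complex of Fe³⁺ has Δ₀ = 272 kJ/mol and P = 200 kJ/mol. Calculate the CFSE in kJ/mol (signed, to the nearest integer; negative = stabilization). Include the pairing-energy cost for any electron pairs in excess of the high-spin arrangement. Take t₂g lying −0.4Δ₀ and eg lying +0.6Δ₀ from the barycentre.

Fe³⁺: group 8, so d-count = 8 − 3 = 5.
Here Δ₀ > P (272 > 200), so the low-spin state is favoured.
Filling d⁵ accordingly: t₂g⁵ eg⁰.
Orbital CFSE = -2.0Δ₀ = -2.0 × 272 = -544 kJ/mol.
Excess pairs vs high-spin: 2 − 0 = 2; pairing cost = +400 kJ/mol.
Net CFSE = -544 + 400 = -144 kJ/mol.

-144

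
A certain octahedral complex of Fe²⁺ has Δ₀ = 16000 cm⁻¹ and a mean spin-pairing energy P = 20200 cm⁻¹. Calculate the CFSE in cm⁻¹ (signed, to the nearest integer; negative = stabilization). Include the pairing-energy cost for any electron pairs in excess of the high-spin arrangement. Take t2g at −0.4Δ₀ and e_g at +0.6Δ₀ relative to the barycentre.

Fe is in group 8, so Fe²⁺ is d⁶ (8 − 2 = 6).
Here Δ₀ < P (16000 < 20200), so the high-spin state is favoured.
That gives t2g^4 e_g^2.
Orbital CFSE = -0.4Δ₀ = -0.4 × 16000 = -6400 cm⁻¹.
High-spin has no excess pairs, so no pairing correction applies.

-6400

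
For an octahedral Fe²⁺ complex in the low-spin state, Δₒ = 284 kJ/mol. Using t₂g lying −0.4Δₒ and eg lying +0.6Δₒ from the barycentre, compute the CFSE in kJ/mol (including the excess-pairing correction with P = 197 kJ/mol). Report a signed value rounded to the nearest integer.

-288

Group 8 minus oxidation state +2 gives a d⁶ configuration for Fe²⁺.
Configuration: t₂g⁶ eg⁰.
CFSE(orbital) = 6×(-0.4Δₒ) + 0×(0.6Δₒ) = -2.4Δₒ; with Δₒ = 284 kJ/mol that is -682 kJ/mol.
Relative to high-spin t₂g⁴ eg² (1 paired), the low-spin configuration has 2 additional pairs, contributing +2 × 197 = +394 kJ/mol.
Net CFSE = -682 + 394 = -288 kJ/mol.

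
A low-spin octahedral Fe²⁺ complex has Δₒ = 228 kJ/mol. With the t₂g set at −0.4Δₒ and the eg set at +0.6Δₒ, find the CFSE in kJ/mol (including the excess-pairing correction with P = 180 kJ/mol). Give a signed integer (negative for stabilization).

Group 8 minus oxidation state +2 gives a d⁶ configuration for Fe²⁺.
The d⁶ electrons fill as t₂g⁶ eg⁰.
Orbital CFSE = 6(-0.4) + 0(0.6) = -2.4Δₒ = -2.4 × 228 = -547 kJ/mol.
High-spin d⁶ would be t₂g⁴ eg² with 1 pair; low-spin has 3, so 2 excess pairs cost +2P = +360 kJ/mol.
Overall CFSE = -547 + 360 = -187 kJ/mol.

-187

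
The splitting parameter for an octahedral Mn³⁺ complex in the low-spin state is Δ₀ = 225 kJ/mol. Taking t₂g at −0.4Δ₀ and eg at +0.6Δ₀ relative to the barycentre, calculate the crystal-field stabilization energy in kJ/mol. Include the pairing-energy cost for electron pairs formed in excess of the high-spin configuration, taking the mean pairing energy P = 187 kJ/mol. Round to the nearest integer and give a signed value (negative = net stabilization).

-173

Mn sits in group 7; removing 3 electrons leaves Mn³⁺ with 7 − 3 = 4 d electrons.
The d⁴ electrons fill as t₂g⁴ eg⁰.
Orbital CFSE = 4(-0.4) + 0(0.6) = -1.6Δ₀ = -1.6 × 225 = -360 kJ/mol.
Pairing penalty: 1 pair vs 0 in the high-spin reference → 1 extra × P = 187 kJ/mol.
Overall CFSE = -360 + 187 = -173 kJ/mol.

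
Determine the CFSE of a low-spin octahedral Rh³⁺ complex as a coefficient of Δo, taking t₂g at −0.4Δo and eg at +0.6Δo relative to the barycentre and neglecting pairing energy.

-2.4 Δo

Rh is in group 9, so Rh³⁺ is d⁶ (9 − 3 = 6).
Configuration: t₂g⁶ eg⁰.
CFSE = 6(-0.4Δo) + 0(0.6Δo) = -2.4Δo + 0.0Δo = -2.4Δo.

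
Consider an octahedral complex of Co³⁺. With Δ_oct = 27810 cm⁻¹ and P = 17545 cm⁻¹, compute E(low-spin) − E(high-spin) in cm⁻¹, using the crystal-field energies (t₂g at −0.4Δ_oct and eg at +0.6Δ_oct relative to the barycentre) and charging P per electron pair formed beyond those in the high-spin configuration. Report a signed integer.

Co is in group 9, so Co³⁺ is d⁶ (9 − 3 = 6).
High-spin: t₂g⁴ eg², CFSE = -0.4Δ_oct = -11124 cm⁻¹.
Low-spin t₂g⁶ eg⁰ gives -2.4Δ_oct = -66744 cm⁻¹, but forming 2 extra pairs costs 2P = 35090 cm⁻¹, so E(LS) = -66744 + 35090 = -31654 cm⁻¹.
E(LS) − E(HS) = -31654 − (-11124) = -20530 cm⁻¹.

-20530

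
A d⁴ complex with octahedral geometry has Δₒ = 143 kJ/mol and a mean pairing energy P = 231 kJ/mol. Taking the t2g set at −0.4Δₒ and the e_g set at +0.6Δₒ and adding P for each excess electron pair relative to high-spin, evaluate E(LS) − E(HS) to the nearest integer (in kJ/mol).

88

High-spin: t2g^3 e_g^1, CFSE = -0.6Δₒ = -86 kJ/mol.
Low-spin: t2g^4 e_g^0, orbital CFSE = -1.6Δₒ = -229 kJ/mol; plus 1 excess pair × P = +231 kJ/mol; total 2 kJ/mol.
Thus E(LS) − E(HS) = 88 kJ/mol.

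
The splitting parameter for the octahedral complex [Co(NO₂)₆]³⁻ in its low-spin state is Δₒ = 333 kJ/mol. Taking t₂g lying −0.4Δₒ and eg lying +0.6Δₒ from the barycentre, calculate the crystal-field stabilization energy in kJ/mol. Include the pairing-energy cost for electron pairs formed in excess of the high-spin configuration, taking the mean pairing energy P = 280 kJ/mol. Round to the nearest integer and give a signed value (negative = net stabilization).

Each NO₂⁻ contributes -1; 6 × (-1) = -6. With overall charge -3, Co is in the +3 oxidation state.
Co is in group 9, so Co³⁺ is d⁶ (9 − 3 = 6).
Electron filling gives t₂g⁶ eg⁰.
The orbital stabilization is -2.4Δₒ = -2.4 × 333 = -799 kJ/mol.
Relative to high-spin t₂g⁴ eg² (1 paired), the low-spin configuration has 2 additional pairs, contributing +2 × 280 = +560 kJ/mol.
Net CFSE = -799 + 560 = -239 kJ/mol.

-239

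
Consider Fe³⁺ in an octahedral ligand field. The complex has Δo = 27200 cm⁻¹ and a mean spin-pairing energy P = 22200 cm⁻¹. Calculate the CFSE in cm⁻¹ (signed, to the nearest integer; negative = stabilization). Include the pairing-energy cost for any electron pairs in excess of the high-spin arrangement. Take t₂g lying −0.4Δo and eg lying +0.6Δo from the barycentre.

Fe sits in group 8; removing 3 electrons leaves Fe³⁺ with 8 − 3 = 5 d electrons.
Since Δo = 27200 cm⁻¹ > P = 22200 cm⁻¹, the complex adopts the low-spin configuration.
Filling d⁵ accordingly: t₂g⁵ eg⁰.
Orbital CFSE = -2.0Δo = -2.0 × 27200 = -54400 cm⁻¹.
Excess pairs vs high-spin: 2 − 0 = 2; pairing cost = +44400 cm⁻¹.
Net CFSE = -54400 + 44400 = -10000 cm⁻¹.

-10000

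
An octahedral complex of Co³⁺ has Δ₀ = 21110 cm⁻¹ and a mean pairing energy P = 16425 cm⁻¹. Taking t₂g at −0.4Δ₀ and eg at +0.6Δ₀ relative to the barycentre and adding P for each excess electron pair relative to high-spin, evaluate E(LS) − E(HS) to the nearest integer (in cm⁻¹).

Group 9 minus oxidation state +3 gives a d⁶ configuration for Co³⁺.
High-spin d⁶ fills as t₂g⁴ eg² with CFSE 4(−0.4) + 2(+0.6) = -0.4Δ₀ = -8444 cm⁻¹.
Low-spin: t₂g⁶ eg⁰, orbital CFSE = -2.4Δ₀ = -50664 cm⁻¹; plus 2 excess pairs × P = +32850 cm⁻¹; total -17814 cm⁻¹.
E(LS) − E(HS) = -17814 − (-8444) = -9370 cm⁻¹.

-9370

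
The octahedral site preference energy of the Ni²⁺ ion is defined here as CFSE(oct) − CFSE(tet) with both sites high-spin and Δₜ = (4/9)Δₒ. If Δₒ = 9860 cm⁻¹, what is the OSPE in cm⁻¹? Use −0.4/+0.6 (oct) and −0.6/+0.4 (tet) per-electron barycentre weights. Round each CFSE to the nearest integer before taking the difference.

Ni²⁺: group 10, so d-count = 10 − 2 = 8.
Octahedral high-spin t₂g⁶ eg²: CFSE = -1.2 × 9860 = -11832 cm⁻¹.
Tetrahedral e⁴ t₂⁴ gives -0.8Δₜ = -0.8 × (4/9) × 9860 = -3506 cm⁻¹.
OSPE = -11832 − (-3506) = -8326 cm⁻¹.

-8326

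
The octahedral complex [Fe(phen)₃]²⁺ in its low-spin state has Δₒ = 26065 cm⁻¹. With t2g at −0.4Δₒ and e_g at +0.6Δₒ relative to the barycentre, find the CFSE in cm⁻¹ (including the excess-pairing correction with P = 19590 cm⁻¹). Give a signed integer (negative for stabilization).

-23376

phen is neutral, so the +2 overall charge sits on Fe: oxidation state +2.
Fe²⁺: group 8, so d-count = 8 − 2 = 6.
Configuration: t2g^6 e_g^0.
Orbital CFSE = 6(-0.4) + 0(0.6) = -2.4Δₒ = -2.4 × 26065 = -62556 cm⁻¹.
Relative to high-spin t2g^4 e_g^2 (1 paired), the low-spin configuration has 2 additional pairs, contributing +2 × 19590 = +39180 cm⁻¹.
Combining: -62556 + 39180 = -23376 cm⁻¹.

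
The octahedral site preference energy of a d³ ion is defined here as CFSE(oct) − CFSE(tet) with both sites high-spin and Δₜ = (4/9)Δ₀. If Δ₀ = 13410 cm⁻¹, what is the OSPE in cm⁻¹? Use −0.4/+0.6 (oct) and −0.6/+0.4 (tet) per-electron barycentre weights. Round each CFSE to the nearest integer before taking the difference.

-11324

Octahedral high-spin t₂g³ eg⁰: CFSE = -1.2 × 13410 = -16092 cm⁻¹.
Tetrahedral: e² t₂¹, CFSE = 2(−0.6) + 1(+0.4) = -0.8Δₜ = -0.8 × (4/9) × 13410 = -4768 cm⁻¹.
Subtracting, OSPE = -16092 − (-4768) = -11324 cm⁻¹.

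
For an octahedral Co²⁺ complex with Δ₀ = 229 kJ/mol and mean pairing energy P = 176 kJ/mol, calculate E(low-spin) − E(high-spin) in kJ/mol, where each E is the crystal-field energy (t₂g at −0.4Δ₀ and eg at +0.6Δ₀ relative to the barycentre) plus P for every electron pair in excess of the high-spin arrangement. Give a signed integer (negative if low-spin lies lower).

-53

Co²⁺: group 9, so d-count = 9 − 2 = 7.
High-spin: t₂g⁵ eg², CFSE = -0.8Δ₀ = -183 kJ/mol.
Low-spin: t₂g⁶ eg¹, orbital CFSE = -1.8Δ₀ = -412 kJ/mol; plus 1 excess pair × P = +176 kJ/mol; total -236 kJ/mol.
The difference is -236 − (-183) = -53 kJ/mol, so low-spin lies lower.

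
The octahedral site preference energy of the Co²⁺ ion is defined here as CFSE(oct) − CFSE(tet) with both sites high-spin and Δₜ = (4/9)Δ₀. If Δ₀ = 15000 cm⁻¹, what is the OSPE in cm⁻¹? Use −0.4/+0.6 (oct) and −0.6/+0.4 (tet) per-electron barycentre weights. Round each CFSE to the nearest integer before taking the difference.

Group 9 minus oxidation state +2 gives a d⁷ configuration for Co²⁺.
Octahedral (high-spin): t₂g⁵ eg², CFSE = 5(−0.4) + 2(+0.6) = -0.8Δ₀ = -0.8 × 15000 = -12000 cm⁻¹.
Tetrahedral: e⁴ t₂³, CFSE = 4(−0.6) + 3(+0.4) = -1.2Δₜ = -1.2 × (4/9) × 15000 = -8000 cm⁻¹.
Subtracting, OSPE = -12000 − (-8000) = -4000 cm⁻¹.

-4000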